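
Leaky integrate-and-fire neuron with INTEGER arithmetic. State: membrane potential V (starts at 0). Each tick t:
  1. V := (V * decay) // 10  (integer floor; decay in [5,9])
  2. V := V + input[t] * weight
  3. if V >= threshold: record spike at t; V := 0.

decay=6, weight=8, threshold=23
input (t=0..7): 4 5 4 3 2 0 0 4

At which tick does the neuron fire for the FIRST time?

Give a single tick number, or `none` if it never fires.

t=0: input=4 -> V=0 FIRE
t=1: input=5 -> V=0 FIRE
t=2: input=4 -> V=0 FIRE
t=3: input=3 -> V=0 FIRE
t=4: input=2 -> V=16
t=5: input=0 -> V=9
t=6: input=0 -> V=5
t=7: input=4 -> V=0 FIRE

Answer: 0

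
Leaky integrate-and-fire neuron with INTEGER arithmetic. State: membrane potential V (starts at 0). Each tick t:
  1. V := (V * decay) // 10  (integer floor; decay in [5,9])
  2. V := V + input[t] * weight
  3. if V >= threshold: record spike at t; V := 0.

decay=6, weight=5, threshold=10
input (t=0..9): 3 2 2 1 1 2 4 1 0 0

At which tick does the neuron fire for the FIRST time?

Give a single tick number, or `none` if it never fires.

Answer: 0

Derivation:
t=0: input=3 -> V=0 FIRE
t=1: input=2 -> V=0 FIRE
t=2: input=2 -> V=0 FIRE
t=3: input=1 -> V=5
t=4: input=1 -> V=8
t=5: input=2 -> V=0 FIRE
t=6: input=4 -> V=0 FIRE
t=7: input=1 -> V=5
t=8: input=0 -> V=3
t=9: input=0 -> V=1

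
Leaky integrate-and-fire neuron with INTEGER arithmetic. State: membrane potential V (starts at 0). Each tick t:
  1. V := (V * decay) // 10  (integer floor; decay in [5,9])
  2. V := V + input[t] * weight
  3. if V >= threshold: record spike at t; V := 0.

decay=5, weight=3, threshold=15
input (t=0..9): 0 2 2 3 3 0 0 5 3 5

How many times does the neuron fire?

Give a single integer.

Answer: 3

Derivation:
t=0: input=0 -> V=0
t=1: input=2 -> V=6
t=2: input=2 -> V=9
t=3: input=3 -> V=13
t=4: input=3 -> V=0 FIRE
t=5: input=0 -> V=0
t=6: input=0 -> V=0
t=7: input=5 -> V=0 FIRE
t=8: input=3 -> V=9
t=9: input=5 -> V=0 FIRE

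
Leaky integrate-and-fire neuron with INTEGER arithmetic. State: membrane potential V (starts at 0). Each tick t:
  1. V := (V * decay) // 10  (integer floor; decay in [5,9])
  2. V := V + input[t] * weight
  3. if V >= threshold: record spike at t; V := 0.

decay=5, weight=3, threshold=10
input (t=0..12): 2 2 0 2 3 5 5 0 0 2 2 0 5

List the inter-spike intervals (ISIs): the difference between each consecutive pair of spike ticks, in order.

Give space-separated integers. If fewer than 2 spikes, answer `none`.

t=0: input=2 -> V=6
t=1: input=2 -> V=9
t=2: input=0 -> V=4
t=3: input=2 -> V=8
t=4: input=3 -> V=0 FIRE
t=5: input=5 -> V=0 FIRE
t=6: input=5 -> V=0 FIRE
t=7: input=0 -> V=0
t=8: input=0 -> V=0
t=9: input=2 -> V=6
t=10: input=2 -> V=9
t=11: input=0 -> V=4
t=12: input=5 -> V=0 FIRE

Answer: 1 1 6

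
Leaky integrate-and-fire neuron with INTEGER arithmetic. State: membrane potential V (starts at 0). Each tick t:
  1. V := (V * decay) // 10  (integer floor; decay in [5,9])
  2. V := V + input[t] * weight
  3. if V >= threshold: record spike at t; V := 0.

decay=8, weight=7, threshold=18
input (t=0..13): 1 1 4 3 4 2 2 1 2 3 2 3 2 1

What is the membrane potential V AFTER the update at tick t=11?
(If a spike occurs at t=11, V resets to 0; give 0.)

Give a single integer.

t=0: input=1 -> V=7
t=1: input=1 -> V=12
t=2: input=4 -> V=0 FIRE
t=3: input=3 -> V=0 FIRE
t=4: input=4 -> V=0 FIRE
t=5: input=2 -> V=14
t=6: input=2 -> V=0 FIRE
t=7: input=1 -> V=7
t=8: input=2 -> V=0 FIRE
t=9: input=3 -> V=0 FIRE
t=10: input=2 -> V=14
t=11: input=3 -> V=0 FIRE
t=12: input=2 -> V=14
t=13: input=1 -> V=0 FIRE

Answer: 0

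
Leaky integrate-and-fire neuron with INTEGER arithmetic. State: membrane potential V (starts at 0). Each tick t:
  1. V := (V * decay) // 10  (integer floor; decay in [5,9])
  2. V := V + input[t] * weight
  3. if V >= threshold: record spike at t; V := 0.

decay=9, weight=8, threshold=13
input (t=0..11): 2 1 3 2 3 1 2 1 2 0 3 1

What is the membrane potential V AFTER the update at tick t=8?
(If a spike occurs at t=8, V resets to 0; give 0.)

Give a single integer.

Answer: 0

Derivation:
t=0: input=2 -> V=0 FIRE
t=1: input=1 -> V=8
t=2: input=3 -> V=0 FIRE
t=3: input=2 -> V=0 FIRE
t=4: input=3 -> V=0 FIRE
t=5: input=1 -> V=8
t=6: input=2 -> V=0 FIRE
t=7: input=1 -> V=8
t=8: input=2 -> V=0 FIRE
t=9: input=0 -> V=0
t=10: input=3 -> V=0 FIRE
t=11: input=1 -> V=8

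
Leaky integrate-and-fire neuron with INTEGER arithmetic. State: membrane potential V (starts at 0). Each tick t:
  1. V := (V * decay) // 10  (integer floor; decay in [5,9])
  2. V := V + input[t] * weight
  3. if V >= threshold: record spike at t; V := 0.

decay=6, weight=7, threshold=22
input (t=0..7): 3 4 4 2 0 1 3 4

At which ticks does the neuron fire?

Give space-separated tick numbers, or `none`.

t=0: input=3 -> V=21
t=1: input=4 -> V=0 FIRE
t=2: input=4 -> V=0 FIRE
t=3: input=2 -> V=14
t=4: input=0 -> V=8
t=5: input=1 -> V=11
t=6: input=3 -> V=0 FIRE
t=7: input=4 -> V=0 FIRE

Answer: 1 2 6 7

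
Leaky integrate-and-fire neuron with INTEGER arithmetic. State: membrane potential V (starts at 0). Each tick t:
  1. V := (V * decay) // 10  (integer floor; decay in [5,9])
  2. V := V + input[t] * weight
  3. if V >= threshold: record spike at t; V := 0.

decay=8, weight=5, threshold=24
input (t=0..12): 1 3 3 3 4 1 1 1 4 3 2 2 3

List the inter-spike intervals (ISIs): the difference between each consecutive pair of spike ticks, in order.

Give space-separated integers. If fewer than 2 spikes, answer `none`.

t=0: input=1 -> V=5
t=1: input=3 -> V=19
t=2: input=3 -> V=0 FIRE
t=3: input=3 -> V=15
t=4: input=4 -> V=0 FIRE
t=5: input=1 -> V=5
t=6: input=1 -> V=9
t=7: input=1 -> V=12
t=8: input=4 -> V=0 FIRE
t=9: input=3 -> V=15
t=10: input=2 -> V=22
t=11: input=2 -> V=0 FIRE
t=12: input=3 -> V=15

Answer: 2 4 3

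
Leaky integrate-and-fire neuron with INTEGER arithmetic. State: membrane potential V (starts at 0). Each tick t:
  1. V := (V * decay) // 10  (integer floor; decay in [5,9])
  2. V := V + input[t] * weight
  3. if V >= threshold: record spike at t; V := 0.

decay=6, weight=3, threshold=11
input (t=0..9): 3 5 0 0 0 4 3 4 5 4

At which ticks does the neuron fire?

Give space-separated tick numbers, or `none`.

t=0: input=3 -> V=9
t=1: input=5 -> V=0 FIRE
t=2: input=0 -> V=0
t=3: input=0 -> V=0
t=4: input=0 -> V=0
t=5: input=4 -> V=0 FIRE
t=6: input=3 -> V=9
t=7: input=4 -> V=0 FIRE
t=8: input=5 -> V=0 FIRE
t=9: input=4 -> V=0 FIRE

Answer: 1 5 7 8 9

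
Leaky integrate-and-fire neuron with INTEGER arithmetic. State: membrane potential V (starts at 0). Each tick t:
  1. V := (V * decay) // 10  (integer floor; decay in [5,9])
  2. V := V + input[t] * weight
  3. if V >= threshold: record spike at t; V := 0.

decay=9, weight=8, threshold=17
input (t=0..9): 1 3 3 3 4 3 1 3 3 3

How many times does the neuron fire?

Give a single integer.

t=0: input=1 -> V=8
t=1: input=3 -> V=0 FIRE
t=2: input=3 -> V=0 FIRE
t=3: input=3 -> V=0 FIRE
t=4: input=4 -> V=0 FIRE
t=5: input=3 -> V=0 FIRE
t=6: input=1 -> V=8
t=7: input=3 -> V=0 FIRE
t=8: input=3 -> V=0 FIRE
t=9: input=3 -> V=0 FIRE

Answer: 8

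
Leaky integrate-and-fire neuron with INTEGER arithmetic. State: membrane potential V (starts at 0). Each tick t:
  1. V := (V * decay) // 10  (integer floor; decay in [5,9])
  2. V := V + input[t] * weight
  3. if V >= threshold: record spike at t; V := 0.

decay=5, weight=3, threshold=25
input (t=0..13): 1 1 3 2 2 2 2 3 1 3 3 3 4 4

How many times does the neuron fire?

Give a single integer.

t=0: input=1 -> V=3
t=1: input=1 -> V=4
t=2: input=3 -> V=11
t=3: input=2 -> V=11
t=4: input=2 -> V=11
t=5: input=2 -> V=11
t=6: input=2 -> V=11
t=7: input=3 -> V=14
t=8: input=1 -> V=10
t=9: input=3 -> V=14
t=10: input=3 -> V=16
t=11: input=3 -> V=17
t=12: input=4 -> V=20
t=13: input=4 -> V=22

Answer: 0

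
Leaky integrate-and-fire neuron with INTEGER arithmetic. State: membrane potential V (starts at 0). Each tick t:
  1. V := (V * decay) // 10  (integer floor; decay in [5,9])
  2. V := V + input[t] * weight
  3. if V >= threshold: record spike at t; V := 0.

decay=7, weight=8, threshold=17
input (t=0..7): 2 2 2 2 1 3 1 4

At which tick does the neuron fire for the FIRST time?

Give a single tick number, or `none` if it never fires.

Answer: 1

Derivation:
t=0: input=2 -> V=16
t=1: input=2 -> V=0 FIRE
t=2: input=2 -> V=16
t=3: input=2 -> V=0 FIRE
t=4: input=1 -> V=8
t=5: input=3 -> V=0 FIRE
t=6: input=1 -> V=8
t=7: input=4 -> V=0 FIRE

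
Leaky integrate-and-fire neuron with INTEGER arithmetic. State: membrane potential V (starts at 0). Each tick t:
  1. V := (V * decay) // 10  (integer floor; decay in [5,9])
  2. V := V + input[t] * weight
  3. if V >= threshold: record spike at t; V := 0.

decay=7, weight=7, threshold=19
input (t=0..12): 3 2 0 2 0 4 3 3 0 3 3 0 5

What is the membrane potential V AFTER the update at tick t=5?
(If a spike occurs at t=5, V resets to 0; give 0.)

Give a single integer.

t=0: input=3 -> V=0 FIRE
t=1: input=2 -> V=14
t=2: input=0 -> V=9
t=3: input=2 -> V=0 FIRE
t=4: input=0 -> V=0
t=5: input=4 -> V=0 FIRE
t=6: input=3 -> V=0 FIRE
t=7: input=3 -> V=0 FIRE
t=8: input=0 -> V=0
t=9: input=3 -> V=0 FIRE
t=10: input=3 -> V=0 FIRE
t=11: input=0 -> V=0
t=12: input=5 -> V=0 FIRE

Answer: 0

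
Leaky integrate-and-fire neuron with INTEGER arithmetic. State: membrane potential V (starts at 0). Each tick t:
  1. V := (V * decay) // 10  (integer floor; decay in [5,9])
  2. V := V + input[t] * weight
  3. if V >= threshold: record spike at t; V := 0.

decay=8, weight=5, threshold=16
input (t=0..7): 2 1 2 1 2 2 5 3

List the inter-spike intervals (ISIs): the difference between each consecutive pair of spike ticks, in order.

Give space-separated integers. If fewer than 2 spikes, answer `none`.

t=0: input=2 -> V=10
t=1: input=1 -> V=13
t=2: input=2 -> V=0 FIRE
t=3: input=1 -> V=5
t=4: input=2 -> V=14
t=5: input=2 -> V=0 FIRE
t=6: input=5 -> V=0 FIRE
t=7: input=3 -> V=15

Answer: 3 1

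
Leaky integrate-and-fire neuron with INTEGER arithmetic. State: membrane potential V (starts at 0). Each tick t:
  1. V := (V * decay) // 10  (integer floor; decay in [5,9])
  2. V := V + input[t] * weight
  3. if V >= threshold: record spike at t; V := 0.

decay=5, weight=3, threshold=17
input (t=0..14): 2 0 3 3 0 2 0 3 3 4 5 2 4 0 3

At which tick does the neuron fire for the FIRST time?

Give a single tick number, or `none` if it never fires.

t=0: input=2 -> V=6
t=1: input=0 -> V=3
t=2: input=3 -> V=10
t=3: input=3 -> V=14
t=4: input=0 -> V=7
t=5: input=2 -> V=9
t=6: input=0 -> V=4
t=7: input=3 -> V=11
t=8: input=3 -> V=14
t=9: input=4 -> V=0 FIRE
t=10: input=5 -> V=15
t=11: input=2 -> V=13
t=12: input=4 -> V=0 FIRE
t=13: input=0 -> V=0
t=14: input=3 -> V=9

Answer: 9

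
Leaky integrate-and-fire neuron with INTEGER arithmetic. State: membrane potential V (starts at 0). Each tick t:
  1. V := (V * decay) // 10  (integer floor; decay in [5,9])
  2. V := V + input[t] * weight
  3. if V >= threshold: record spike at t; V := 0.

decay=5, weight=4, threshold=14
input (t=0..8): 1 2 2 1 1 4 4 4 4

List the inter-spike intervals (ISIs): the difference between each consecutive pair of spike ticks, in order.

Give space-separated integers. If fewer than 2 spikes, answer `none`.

t=0: input=1 -> V=4
t=1: input=2 -> V=10
t=2: input=2 -> V=13
t=3: input=1 -> V=10
t=4: input=1 -> V=9
t=5: input=4 -> V=0 FIRE
t=6: input=4 -> V=0 FIRE
t=7: input=4 -> V=0 FIRE
t=8: input=4 -> V=0 FIRE

Answer: 1 1 1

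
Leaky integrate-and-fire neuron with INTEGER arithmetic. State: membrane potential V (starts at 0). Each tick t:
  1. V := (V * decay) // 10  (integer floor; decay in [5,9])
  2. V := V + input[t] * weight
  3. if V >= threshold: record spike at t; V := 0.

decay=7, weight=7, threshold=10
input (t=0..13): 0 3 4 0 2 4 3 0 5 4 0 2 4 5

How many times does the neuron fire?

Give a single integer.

t=0: input=0 -> V=0
t=1: input=3 -> V=0 FIRE
t=2: input=4 -> V=0 FIRE
t=3: input=0 -> V=0
t=4: input=2 -> V=0 FIRE
t=5: input=4 -> V=0 FIRE
t=6: input=3 -> V=0 FIRE
t=7: input=0 -> V=0
t=8: input=5 -> V=0 FIRE
t=9: input=4 -> V=0 FIRE
t=10: input=0 -> V=0
t=11: input=2 -> V=0 FIRE
t=12: input=4 -> V=0 FIRE
t=13: input=5 -> V=0 FIRE

Answer: 10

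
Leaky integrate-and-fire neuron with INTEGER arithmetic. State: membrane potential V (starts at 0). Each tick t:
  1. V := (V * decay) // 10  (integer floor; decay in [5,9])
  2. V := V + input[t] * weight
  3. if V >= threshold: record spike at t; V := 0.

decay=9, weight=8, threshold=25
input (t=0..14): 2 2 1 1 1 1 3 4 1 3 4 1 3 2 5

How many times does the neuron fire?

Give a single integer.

Answer: 7

Derivation:
t=0: input=2 -> V=16
t=1: input=2 -> V=0 FIRE
t=2: input=1 -> V=8
t=3: input=1 -> V=15
t=4: input=1 -> V=21
t=5: input=1 -> V=0 FIRE
t=6: input=3 -> V=24
t=7: input=4 -> V=0 FIRE
t=8: input=1 -> V=8
t=9: input=3 -> V=0 FIRE
t=10: input=4 -> V=0 FIRE
t=11: input=1 -> V=8
t=12: input=3 -> V=0 FIRE
t=13: input=2 -> V=16
t=14: input=5 -> V=0 FIRE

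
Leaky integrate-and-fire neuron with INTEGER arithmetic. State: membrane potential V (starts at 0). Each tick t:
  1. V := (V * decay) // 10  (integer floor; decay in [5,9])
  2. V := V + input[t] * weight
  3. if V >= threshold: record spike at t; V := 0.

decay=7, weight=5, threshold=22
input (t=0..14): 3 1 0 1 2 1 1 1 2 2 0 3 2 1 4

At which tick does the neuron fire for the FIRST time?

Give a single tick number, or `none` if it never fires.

Answer: 9

Derivation:
t=0: input=3 -> V=15
t=1: input=1 -> V=15
t=2: input=0 -> V=10
t=3: input=1 -> V=12
t=4: input=2 -> V=18
t=5: input=1 -> V=17
t=6: input=1 -> V=16
t=7: input=1 -> V=16
t=8: input=2 -> V=21
t=9: input=2 -> V=0 FIRE
t=10: input=0 -> V=0
t=11: input=3 -> V=15
t=12: input=2 -> V=20
t=13: input=1 -> V=19
t=14: input=4 -> V=0 FIRE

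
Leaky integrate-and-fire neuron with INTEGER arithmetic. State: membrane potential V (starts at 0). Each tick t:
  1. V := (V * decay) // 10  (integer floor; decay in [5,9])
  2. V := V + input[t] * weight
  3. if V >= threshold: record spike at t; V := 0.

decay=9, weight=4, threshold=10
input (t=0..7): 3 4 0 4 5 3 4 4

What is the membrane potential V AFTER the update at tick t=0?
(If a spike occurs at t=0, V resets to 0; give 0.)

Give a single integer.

Answer: 0

Derivation:
t=0: input=3 -> V=0 FIRE
t=1: input=4 -> V=0 FIRE
t=2: input=0 -> V=0
t=3: input=4 -> V=0 FIRE
t=4: input=5 -> V=0 FIRE
t=5: input=3 -> V=0 FIRE
t=6: input=4 -> V=0 FIRE
t=7: input=4 -> V=0 FIRE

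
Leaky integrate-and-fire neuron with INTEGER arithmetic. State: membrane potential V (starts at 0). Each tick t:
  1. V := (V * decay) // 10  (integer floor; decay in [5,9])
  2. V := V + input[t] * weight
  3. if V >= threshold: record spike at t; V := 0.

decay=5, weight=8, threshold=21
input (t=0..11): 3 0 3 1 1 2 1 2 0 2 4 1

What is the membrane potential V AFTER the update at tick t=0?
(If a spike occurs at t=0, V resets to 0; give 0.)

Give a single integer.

t=0: input=3 -> V=0 FIRE
t=1: input=0 -> V=0
t=2: input=3 -> V=0 FIRE
t=3: input=1 -> V=8
t=4: input=1 -> V=12
t=5: input=2 -> V=0 FIRE
t=6: input=1 -> V=8
t=7: input=2 -> V=20
t=8: input=0 -> V=10
t=9: input=2 -> V=0 FIRE
t=10: input=4 -> V=0 FIRE
t=11: input=1 -> V=8

Answer: 0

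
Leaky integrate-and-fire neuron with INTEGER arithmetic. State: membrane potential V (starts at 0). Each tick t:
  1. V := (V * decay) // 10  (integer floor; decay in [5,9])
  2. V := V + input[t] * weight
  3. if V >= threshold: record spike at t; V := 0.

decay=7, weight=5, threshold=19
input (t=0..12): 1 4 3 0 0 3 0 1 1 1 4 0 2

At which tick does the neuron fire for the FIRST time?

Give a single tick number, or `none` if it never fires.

t=0: input=1 -> V=5
t=1: input=4 -> V=0 FIRE
t=2: input=3 -> V=15
t=3: input=0 -> V=10
t=4: input=0 -> V=7
t=5: input=3 -> V=0 FIRE
t=6: input=0 -> V=0
t=7: input=1 -> V=5
t=8: input=1 -> V=8
t=9: input=1 -> V=10
t=10: input=4 -> V=0 FIRE
t=11: input=0 -> V=0
t=12: input=2 -> V=10

Answer: 1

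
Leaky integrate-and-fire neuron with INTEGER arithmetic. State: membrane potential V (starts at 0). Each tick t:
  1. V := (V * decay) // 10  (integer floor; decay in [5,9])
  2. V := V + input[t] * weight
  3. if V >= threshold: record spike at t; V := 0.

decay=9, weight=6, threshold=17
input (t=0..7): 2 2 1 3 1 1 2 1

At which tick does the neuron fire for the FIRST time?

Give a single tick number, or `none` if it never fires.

t=0: input=2 -> V=12
t=1: input=2 -> V=0 FIRE
t=2: input=1 -> V=6
t=3: input=3 -> V=0 FIRE
t=4: input=1 -> V=6
t=5: input=1 -> V=11
t=6: input=2 -> V=0 FIRE
t=7: input=1 -> V=6

Answer: 1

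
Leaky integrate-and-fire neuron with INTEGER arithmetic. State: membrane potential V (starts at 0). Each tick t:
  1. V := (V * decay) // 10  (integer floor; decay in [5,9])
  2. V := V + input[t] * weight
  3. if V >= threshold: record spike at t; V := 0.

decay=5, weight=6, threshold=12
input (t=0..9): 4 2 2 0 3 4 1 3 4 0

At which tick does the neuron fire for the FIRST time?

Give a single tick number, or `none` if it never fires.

t=0: input=4 -> V=0 FIRE
t=1: input=2 -> V=0 FIRE
t=2: input=2 -> V=0 FIRE
t=3: input=0 -> V=0
t=4: input=3 -> V=0 FIRE
t=5: input=4 -> V=0 FIRE
t=6: input=1 -> V=6
t=7: input=3 -> V=0 FIRE
t=8: input=4 -> V=0 FIRE
t=9: input=0 -> V=0

Answer: 0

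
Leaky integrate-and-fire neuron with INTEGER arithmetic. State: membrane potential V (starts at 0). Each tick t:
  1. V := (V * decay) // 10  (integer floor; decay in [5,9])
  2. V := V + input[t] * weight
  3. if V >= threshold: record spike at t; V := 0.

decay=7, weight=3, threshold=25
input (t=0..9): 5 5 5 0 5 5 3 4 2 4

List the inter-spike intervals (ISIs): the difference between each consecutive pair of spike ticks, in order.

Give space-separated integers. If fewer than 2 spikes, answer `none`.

t=0: input=5 -> V=15
t=1: input=5 -> V=0 FIRE
t=2: input=5 -> V=15
t=3: input=0 -> V=10
t=4: input=5 -> V=22
t=5: input=5 -> V=0 FIRE
t=6: input=3 -> V=9
t=7: input=4 -> V=18
t=8: input=2 -> V=18
t=9: input=4 -> V=24

Answer: 4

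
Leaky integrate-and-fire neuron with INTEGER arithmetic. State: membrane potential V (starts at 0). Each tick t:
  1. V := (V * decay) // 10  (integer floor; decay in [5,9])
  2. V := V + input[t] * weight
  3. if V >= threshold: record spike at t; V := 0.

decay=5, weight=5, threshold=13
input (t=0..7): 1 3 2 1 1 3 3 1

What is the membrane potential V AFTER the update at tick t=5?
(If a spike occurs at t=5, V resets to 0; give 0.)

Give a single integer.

t=0: input=1 -> V=5
t=1: input=3 -> V=0 FIRE
t=2: input=2 -> V=10
t=3: input=1 -> V=10
t=4: input=1 -> V=10
t=5: input=3 -> V=0 FIRE
t=6: input=3 -> V=0 FIRE
t=7: input=1 -> V=5

Answer: 0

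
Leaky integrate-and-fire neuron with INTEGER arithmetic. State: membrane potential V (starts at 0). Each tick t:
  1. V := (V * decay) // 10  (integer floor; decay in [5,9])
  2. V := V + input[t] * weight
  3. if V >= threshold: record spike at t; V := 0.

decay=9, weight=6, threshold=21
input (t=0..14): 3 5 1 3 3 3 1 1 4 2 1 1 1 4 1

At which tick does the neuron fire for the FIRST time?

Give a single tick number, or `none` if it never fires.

Answer: 1

Derivation:
t=0: input=3 -> V=18
t=1: input=5 -> V=0 FIRE
t=2: input=1 -> V=6
t=3: input=3 -> V=0 FIRE
t=4: input=3 -> V=18
t=5: input=3 -> V=0 FIRE
t=6: input=1 -> V=6
t=7: input=1 -> V=11
t=8: input=4 -> V=0 FIRE
t=9: input=2 -> V=12
t=10: input=1 -> V=16
t=11: input=1 -> V=20
t=12: input=1 -> V=0 FIRE
t=13: input=4 -> V=0 FIRE
t=14: input=1 -> V=6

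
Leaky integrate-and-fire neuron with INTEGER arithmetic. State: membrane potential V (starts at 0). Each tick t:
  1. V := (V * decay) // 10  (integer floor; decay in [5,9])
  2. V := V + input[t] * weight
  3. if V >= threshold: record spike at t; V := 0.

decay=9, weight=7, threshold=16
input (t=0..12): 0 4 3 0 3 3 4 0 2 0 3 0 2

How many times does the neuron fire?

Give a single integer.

t=0: input=0 -> V=0
t=1: input=4 -> V=0 FIRE
t=2: input=3 -> V=0 FIRE
t=3: input=0 -> V=0
t=4: input=3 -> V=0 FIRE
t=5: input=3 -> V=0 FIRE
t=6: input=4 -> V=0 FIRE
t=7: input=0 -> V=0
t=8: input=2 -> V=14
t=9: input=0 -> V=12
t=10: input=3 -> V=0 FIRE
t=11: input=0 -> V=0
t=12: input=2 -> V=14

Answer: 6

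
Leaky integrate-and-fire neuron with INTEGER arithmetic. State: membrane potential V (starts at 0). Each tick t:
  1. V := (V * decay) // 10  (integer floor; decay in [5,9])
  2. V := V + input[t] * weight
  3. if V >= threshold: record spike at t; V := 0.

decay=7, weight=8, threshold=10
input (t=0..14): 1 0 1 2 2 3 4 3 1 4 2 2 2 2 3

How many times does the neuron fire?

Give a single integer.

t=0: input=1 -> V=8
t=1: input=0 -> V=5
t=2: input=1 -> V=0 FIRE
t=3: input=2 -> V=0 FIRE
t=4: input=2 -> V=0 FIRE
t=5: input=3 -> V=0 FIRE
t=6: input=4 -> V=0 FIRE
t=7: input=3 -> V=0 FIRE
t=8: input=1 -> V=8
t=9: input=4 -> V=0 FIRE
t=10: input=2 -> V=0 FIRE
t=11: input=2 -> V=0 FIRE
t=12: input=2 -> V=0 FIRE
t=13: input=2 -> V=0 FIRE
t=14: input=3 -> V=0 FIRE

Answer: 12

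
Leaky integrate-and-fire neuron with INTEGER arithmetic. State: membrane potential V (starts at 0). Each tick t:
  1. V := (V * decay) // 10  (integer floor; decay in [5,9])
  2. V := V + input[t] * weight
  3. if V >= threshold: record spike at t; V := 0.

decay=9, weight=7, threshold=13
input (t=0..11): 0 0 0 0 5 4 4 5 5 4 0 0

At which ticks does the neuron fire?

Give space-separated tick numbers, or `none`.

t=0: input=0 -> V=0
t=1: input=0 -> V=0
t=2: input=0 -> V=0
t=3: input=0 -> V=0
t=4: input=5 -> V=0 FIRE
t=5: input=4 -> V=0 FIRE
t=6: input=4 -> V=0 FIRE
t=7: input=5 -> V=0 FIRE
t=8: input=5 -> V=0 FIRE
t=9: input=4 -> V=0 FIRE
t=10: input=0 -> V=0
t=11: input=0 -> V=0

Answer: 4 5 6 7 8 9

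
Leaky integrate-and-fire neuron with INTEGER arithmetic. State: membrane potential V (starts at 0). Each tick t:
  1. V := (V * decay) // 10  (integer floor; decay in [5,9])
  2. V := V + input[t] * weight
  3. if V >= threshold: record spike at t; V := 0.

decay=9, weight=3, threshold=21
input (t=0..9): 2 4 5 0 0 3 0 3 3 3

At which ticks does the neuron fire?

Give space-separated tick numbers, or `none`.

Answer: 2 8

Derivation:
t=0: input=2 -> V=6
t=1: input=4 -> V=17
t=2: input=5 -> V=0 FIRE
t=3: input=0 -> V=0
t=4: input=0 -> V=0
t=5: input=3 -> V=9
t=6: input=0 -> V=8
t=7: input=3 -> V=16
t=8: input=3 -> V=0 FIRE
t=9: input=3 -> V=9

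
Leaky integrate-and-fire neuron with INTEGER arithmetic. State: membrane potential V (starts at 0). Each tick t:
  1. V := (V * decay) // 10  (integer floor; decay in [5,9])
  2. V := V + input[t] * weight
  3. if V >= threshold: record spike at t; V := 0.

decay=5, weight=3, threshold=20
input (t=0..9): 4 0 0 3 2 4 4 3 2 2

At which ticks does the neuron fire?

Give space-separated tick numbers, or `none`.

Answer: 6

Derivation:
t=0: input=4 -> V=12
t=1: input=0 -> V=6
t=2: input=0 -> V=3
t=3: input=3 -> V=10
t=4: input=2 -> V=11
t=5: input=4 -> V=17
t=6: input=4 -> V=0 FIRE
t=7: input=3 -> V=9
t=8: input=2 -> V=10
t=9: input=2 -> V=11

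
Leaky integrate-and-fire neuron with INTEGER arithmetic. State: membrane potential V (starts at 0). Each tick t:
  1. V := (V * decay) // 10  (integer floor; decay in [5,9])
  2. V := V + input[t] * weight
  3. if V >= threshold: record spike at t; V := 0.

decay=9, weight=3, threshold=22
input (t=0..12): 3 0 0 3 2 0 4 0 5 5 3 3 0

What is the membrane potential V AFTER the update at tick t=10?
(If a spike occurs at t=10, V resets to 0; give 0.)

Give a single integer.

t=0: input=3 -> V=9
t=1: input=0 -> V=8
t=2: input=0 -> V=7
t=3: input=3 -> V=15
t=4: input=2 -> V=19
t=5: input=0 -> V=17
t=6: input=4 -> V=0 FIRE
t=7: input=0 -> V=0
t=8: input=5 -> V=15
t=9: input=5 -> V=0 FIRE
t=10: input=3 -> V=9
t=11: input=3 -> V=17
t=12: input=0 -> V=15

Answer: 9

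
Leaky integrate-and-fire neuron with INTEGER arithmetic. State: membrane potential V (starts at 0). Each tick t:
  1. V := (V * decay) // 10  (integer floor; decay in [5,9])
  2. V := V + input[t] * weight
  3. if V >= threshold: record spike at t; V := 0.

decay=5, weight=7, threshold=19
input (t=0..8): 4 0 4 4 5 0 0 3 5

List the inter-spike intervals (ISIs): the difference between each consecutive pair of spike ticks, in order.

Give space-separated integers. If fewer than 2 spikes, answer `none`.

Answer: 2 1 1 3 1

Derivation:
t=0: input=4 -> V=0 FIRE
t=1: input=0 -> V=0
t=2: input=4 -> V=0 FIRE
t=3: input=4 -> V=0 FIRE
t=4: input=5 -> V=0 FIRE
t=5: input=0 -> V=0
t=6: input=0 -> V=0
t=7: input=3 -> V=0 FIRE
t=8: input=5 -> V=0 FIRE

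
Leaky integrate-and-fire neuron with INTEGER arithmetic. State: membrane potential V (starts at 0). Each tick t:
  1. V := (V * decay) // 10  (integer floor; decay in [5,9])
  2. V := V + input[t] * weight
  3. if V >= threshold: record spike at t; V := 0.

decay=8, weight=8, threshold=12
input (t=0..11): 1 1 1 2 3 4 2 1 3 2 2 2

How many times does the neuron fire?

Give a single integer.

t=0: input=1 -> V=8
t=1: input=1 -> V=0 FIRE
t=2: input=1 -> V=8
t=3: input=2 -> V=0 FIRE
t=4: input=3 -> V=0 FIRE
t=5: input=4 -> V=0 FIRE
t=6: input=2 -> V=0 FIRE
t=7: input=1 -> V=8
t=8: input=3 -> V=0 FIRE
t=9: input=2 -> V=0 FIRE
t=10: input=2 -> V=0 FIRE
t=11: input=2 -> V=0 FIRE

Answer: 9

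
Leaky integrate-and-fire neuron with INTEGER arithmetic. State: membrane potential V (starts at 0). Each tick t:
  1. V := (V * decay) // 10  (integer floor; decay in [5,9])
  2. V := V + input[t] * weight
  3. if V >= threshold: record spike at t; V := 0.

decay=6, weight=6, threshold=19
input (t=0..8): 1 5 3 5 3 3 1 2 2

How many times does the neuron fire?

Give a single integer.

Answer: 4

Derivation:
t=0: input=1 -> V=6
t=1: input=5 -> V=0 FIRE
t=2: input=3 -> V=18
t=3: input=5 -> V=0 FIRE
t=4: input=3 -> V=18
t=5: input=3 -> V=0 FIRE
t=6: input=1 -> V=6
t=7: input=2 -> V=15
t=8: input=2 -> V=0 FIRE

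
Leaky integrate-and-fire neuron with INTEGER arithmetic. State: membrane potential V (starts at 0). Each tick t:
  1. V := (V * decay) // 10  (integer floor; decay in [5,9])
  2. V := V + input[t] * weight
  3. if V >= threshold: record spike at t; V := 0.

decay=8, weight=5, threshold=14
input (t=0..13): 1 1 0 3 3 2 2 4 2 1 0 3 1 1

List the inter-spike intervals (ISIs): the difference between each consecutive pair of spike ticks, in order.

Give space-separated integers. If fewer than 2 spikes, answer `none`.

Answer: 1 2 1 4

Derivation:
t=0: input=1 -> V=5
t=1: input=1 -> V=9
t=2: input=0 -> V=7
t=3: input=3 -> V=0 FIRE
t=4: input=3 -> V=0 FIRE
t=5: input=2 -> V=10
t=6: input=2 -> V=0 FIRE
t=7: input=4 -> V=0 FIRE
t=8: input=2 -> V=10
t=9: input=1 -> V=13
t=10: input=0 -> V=10
t=11: input=3 -> V=0 FIRE
t=12: input=1 -> V=5
t=13: input=1 -> V=9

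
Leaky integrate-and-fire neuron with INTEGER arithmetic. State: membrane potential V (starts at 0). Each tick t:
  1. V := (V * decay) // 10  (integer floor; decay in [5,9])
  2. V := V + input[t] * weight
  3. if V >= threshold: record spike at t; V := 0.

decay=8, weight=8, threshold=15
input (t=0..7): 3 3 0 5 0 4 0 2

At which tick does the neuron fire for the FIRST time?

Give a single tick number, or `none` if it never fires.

Answer: 0

Derivation:
t=0: input=3 -> V=0 FIRE
t=1: input=3 -> V=0 FIRE
t=2: input=0 -> V=0
t=3: input=5 -> V=0 FIRE
t=4: input=0 -> V=0
t=5: input=4 -> V=0 FIRE
t=6: input=0 -> V=0
t=7: input=2 -> V=0 FIRE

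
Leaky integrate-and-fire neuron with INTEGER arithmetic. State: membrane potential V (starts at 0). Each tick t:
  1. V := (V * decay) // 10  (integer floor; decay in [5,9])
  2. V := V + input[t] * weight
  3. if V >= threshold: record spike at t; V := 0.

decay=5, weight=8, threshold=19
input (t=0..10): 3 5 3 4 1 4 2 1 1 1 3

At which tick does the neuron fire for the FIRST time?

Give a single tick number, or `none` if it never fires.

Answer: 0

Derivation:
t=0: input=3 -> V=0 FIRE
t=1: input=5 -> V=0 FIRE
t=2: input=3 -> V=0 FIRE
t=3: input=4 -> V=0 FIRE
t=4: input=1 -> V=8
t=5: input=4 -> V=0 FIRE
t=6: input=2 -> V=16
t=7: input=1 -> V=16
t=8: input=1 -> V=16
t=9: input=1 -> V=16
t=10: input=3 -> V=0 FIRE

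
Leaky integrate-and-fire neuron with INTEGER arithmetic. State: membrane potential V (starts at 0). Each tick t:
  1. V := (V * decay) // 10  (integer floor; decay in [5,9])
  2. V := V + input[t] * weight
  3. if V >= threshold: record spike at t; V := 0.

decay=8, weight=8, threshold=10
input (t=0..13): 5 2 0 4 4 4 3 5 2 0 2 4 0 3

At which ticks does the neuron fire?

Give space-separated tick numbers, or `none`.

Answer: 0 1 3 4 5 6 7 8 10 11 13

Derivation:
t=0: input=5 -> V=0 FIRE
t=1: input=2 -> V=0 FIRE
t=2: input=0 -> V=0
t=3: input=4 -> V=0 FIRE
t=4: input=4 -> V=0 FIRE
t=5: input=4 -> V=0 FIRE
t=6: input=3 -> V=0 FIRE
t=7: input=5 -> V=0 FIRE
t=8: input=2 -> V=0 FIRE
t=9: input=0 -> V=0
t=10: input=2 -> V=0 FIRE
t=11: input=4 -> V=0 FIRE
t=12: input=0 -> V=0
t=13: input=3 -> V=0 FIRE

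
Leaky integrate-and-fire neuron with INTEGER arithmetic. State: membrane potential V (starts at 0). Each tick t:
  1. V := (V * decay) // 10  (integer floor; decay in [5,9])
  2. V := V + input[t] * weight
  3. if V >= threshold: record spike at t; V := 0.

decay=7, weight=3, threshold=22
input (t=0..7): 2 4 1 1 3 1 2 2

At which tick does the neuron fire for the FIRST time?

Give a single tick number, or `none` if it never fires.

t=0: input=2 -> V=6
t=1: input=4 -> V=16
t=2: input=1 -> V=14
t=3: input=1 -> V=12
t=4: input=3 -> V=17
t=5: input=1 -> V=14
t=6: input=2 -> V=15
t=7: input=2 -> V=16

Answer: none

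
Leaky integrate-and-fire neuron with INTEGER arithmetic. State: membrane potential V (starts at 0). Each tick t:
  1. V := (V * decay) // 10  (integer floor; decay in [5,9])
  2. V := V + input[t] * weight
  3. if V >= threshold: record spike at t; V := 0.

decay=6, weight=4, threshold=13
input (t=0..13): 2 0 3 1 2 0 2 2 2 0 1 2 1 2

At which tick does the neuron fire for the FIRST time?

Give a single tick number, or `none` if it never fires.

t=0: input=2 -> V=8
t=1: input=0 -> V=4
t=2: input=3 -> V=0 FIRE
t=3: input=1 -> V=4
t=4: input=2 -> V=10
t=5: input=0 -> V=6
t=6: input=2 -> V=11
t=7: input=2 -> V=0 FIRE
t=8: input=2 -> V=8
t=9: input=0 -> V=4
t=10: input=1 -> V=6
t=11: input=2 -> V=11
t=12: input=1 -> V=10
t=13: input=2 -> V=0 FIRE

Answer: 2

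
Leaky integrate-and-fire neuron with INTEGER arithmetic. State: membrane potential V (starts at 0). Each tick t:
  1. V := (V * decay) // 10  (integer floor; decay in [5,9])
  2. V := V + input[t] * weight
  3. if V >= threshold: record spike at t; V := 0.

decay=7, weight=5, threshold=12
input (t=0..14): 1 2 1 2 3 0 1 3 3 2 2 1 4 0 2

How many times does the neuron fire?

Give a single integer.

t=0: input=1 -> V=5
t=1: input=2 -> V=0 FIRE
t=2: input=1 -> V=5
t=3: input=2 -> V=0 FIRE
t=4: input=3 -> V=0 FIRE
t=5: input=0 -> V=0
t=6: input=1 -> V=5
t=7: input=3 -> V=0 FIRE
t=8: input=3 -> V=0 FIRE
t=9: input=2 -> V=10
t=10: input=2 -> V=0 FIRE
t=11: input=1 -> V=5
t=12: input=4 -> V=0 FIRE
t=13: input=0 -> V=0
t=14: input=2 -> V=10

Answer: 7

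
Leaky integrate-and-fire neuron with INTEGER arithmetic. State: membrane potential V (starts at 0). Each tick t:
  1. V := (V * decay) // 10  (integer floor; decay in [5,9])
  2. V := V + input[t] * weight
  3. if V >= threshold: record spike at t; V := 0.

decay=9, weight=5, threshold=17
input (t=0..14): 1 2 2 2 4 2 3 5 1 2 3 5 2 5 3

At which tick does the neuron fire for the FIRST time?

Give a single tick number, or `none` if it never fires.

Answer: 2

Derivation:
t=0: input=1 -> V=5
t=1: input=2 -> V=14
t=2: input=2 -> V=0 FIRE
t=3: input=2 -> V=10
t=4: input=4 -> V=0 FIRE
t=5: input=2 -> V=10
t=6: input=3 -> V=0 FIRE
t=7: input=5 -> V=0 FIRE
t=8: input=1 -> V=5
t=9: input=2 -> V=14
t=10: input=3 -> V=0 FIRE
t=11: input=5 -> V=0 FIRE
t=12: input=2 -> V=10
t=13: input=5 -> V=0 FIRE
t=14: input=3 -> V=15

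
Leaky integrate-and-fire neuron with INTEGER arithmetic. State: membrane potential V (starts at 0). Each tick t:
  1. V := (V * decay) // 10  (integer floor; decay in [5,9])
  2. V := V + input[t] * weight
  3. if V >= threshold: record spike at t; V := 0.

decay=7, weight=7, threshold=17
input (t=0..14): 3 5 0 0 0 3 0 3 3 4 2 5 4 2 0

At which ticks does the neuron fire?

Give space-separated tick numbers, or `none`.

t=0: input=3 -> V=0 FIRE
t=1: input=5 -> V=0 FIRE
t=2: input=0 -> V=0
t=3: input=0 -> V=0
t=4: input=0 -> V=0
t=5: input=3 -> V=0 FIRE
t=6: input=0 -> V=0
t=7: input=3 -> V=0 FIRE
t=8: input=3 -> V=0 FIRE
t=9: input=4 -> V=0 FIRE
t=10: input=2 -> V=14
t=11: input=5 -> V=0 FIRE
t=12: input=4 -> V=0 FIRE
t=13: input=2 -> V=14
t=14: input=0 -> V=9

Answer: 0 1 5 7 8 9 11 12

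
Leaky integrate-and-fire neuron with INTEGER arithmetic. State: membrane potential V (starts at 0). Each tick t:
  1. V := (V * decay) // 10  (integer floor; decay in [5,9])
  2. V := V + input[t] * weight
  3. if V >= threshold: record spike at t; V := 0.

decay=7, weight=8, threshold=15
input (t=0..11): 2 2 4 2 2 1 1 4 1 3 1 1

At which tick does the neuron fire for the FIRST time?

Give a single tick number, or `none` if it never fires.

Answer: 0

Derivation:
t=0: input=2 -> V=0 FIRE
t=1: input=2 -> V=0 FIRE
t=2: input=4 -> V=0 FIRE
t=3: input=2 -> V=0 FIRE
t=4: input=2 -> V=0 FIRE
t=5: input=1 -> V=8
t=6: input=1 -> V=13
t=7: input=4 -> V=0 FIRE
t=8: input=1 -> V=8
t=9: input=3 -> V=0 FIRE
t=10: input=1 -> V=8
t=11: input=1 -> V=13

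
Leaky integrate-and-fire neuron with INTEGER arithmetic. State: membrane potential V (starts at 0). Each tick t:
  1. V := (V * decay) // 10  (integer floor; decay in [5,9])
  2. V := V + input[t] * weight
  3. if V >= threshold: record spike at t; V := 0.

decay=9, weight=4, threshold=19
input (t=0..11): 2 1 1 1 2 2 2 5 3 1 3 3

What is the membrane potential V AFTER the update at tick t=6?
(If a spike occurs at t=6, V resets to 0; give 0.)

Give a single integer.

t=0: input=2 -> V=8
t=1: input=1 -> V=11
t=2: input=1 -> V=13
t=3: input=1 -> V=15
t=4: input=2 -> V=0 FIRE
t=5: input=2 -> V=8
t=6: input=2 -> V=15
t=7: input=5 -> V=0 FIRE
t=8: input=3 -> V=12
t=9: input=1 -> V=14
t=10: input=3 -> V=0 FIRE
t=11: input=3 -> V=12

Answer: 15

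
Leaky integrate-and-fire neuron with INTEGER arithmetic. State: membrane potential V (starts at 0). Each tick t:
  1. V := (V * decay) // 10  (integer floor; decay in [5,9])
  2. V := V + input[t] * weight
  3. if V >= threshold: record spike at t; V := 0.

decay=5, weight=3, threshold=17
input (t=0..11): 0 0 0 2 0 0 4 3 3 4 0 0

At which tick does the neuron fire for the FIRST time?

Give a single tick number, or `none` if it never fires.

t=0: input=0 -> V=0
t=1: input=0 -> V=0
t=2: input=0 -> V=0
t=3: input=2 -> V=6
t=4: input=0 -> V=3
t=5: input=0 -> V=1
t=6: input=4 -> V=12
t=7: input=3 -> V=15
t=8: input=3 -> V=16
t=9: input=4 -> V=0 FIRE
t=10: input=0 -> V=0
t=11: input=0 -> V=0

Answer: 9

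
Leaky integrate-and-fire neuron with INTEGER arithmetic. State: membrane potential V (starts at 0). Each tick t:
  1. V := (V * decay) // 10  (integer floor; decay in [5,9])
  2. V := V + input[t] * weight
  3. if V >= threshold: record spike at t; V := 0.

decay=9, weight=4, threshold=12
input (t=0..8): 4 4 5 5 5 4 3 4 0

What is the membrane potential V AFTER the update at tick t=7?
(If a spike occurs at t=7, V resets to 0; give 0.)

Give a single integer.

Answer: 0

Derivation:
t=0: input=4 -> V=0 FIRE
t=1: input=4 -> V=0 FIRE
t=2: input=5 -> V=0 FIRE
t=3: input=5 -> V=0 FIRE
t=4: input=5 -> V=0 FIRE
t=5: input=4 -> V=0 FIRE
t=6: input=3 -> V=0 FIRE
t=7: input=4 -> V=0 FIRE
t=8: input=0 -> V=0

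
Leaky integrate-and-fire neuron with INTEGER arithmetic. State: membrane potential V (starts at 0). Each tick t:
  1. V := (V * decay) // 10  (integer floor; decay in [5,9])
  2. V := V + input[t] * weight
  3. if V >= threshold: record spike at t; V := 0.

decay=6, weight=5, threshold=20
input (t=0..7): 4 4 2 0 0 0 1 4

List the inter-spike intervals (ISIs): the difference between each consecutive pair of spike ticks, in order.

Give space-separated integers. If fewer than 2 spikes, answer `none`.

t=0: input=4 -> V=0 FIRE
t=1: input=4 -> V=0 FIRE
t=2: input=2 -> V=10
t=3: input=0 -> V=6
t=4: input=0 -> V=3
t=5: input=0 -> V=1
t=6: input=1 -> V=5
t=7: input=4 -> V=0 FIRE

Answer: 1 6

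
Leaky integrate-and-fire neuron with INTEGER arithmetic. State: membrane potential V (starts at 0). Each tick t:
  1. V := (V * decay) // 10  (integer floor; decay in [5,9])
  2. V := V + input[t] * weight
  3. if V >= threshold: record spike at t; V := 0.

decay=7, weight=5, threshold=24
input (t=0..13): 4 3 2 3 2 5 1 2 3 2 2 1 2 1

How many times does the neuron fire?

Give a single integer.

Answer: 4

Derivation:
t=0: input=4 -> V=20
t=1: input=3 -> V=0 FIRE
t=2: input=2 -> V=10
t=3: input=3 -> V=22
t=4: input=2 -> V=0 FIRE
t=5: input=5 -> V=0 FIRE
t=6: input=1 -> V=5
t=7: input=2 -> V=13
t=8: input=3 -> V=0 FIRE
t=9: input=2 -> V=10
t=10: input=2 -> V=17
t=11: input=1 -> V=16
t=12: input=2 -> V=21
t=13: input=1 -> V=19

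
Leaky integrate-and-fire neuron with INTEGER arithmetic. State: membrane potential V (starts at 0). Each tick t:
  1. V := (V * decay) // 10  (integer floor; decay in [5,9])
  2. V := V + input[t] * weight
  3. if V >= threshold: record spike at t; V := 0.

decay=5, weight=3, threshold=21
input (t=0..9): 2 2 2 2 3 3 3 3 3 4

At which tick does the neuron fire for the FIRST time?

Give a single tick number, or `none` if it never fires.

t=0: input=2 -> V=6
t=1: input=2 -> V=9
t=2: input=2 -> V=10
t=3: input=2 -> V=11
t=4: input=3 -> V=14
t=5: input=3 -> V=16
t=6: input=3 -> V=17
t=7: input=3 -> V=17
t=8: input=3 -> V=17
t=9: input=4 -> V=20

Answer: none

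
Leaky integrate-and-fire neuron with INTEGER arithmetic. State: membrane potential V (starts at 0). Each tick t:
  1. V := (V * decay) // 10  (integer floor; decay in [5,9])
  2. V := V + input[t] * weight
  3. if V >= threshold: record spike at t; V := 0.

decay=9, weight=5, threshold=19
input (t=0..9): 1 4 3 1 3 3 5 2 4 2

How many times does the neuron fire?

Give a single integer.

Answer: 4

Derivation:
t=0: input=1 -> V=5
t=1: input=4 -> V=0 FIRE
t=2: input=3 -> V=15
t=3: input=1 -> V=18
t=4: input=3 -> V=0 FIRE
t=5: input=3 -> V=15
t=6: input=5 -> V=0 FIRE
t=7: input=2 -> V=10
t=8: input=4 -> V=0 FIRE
t=9: input=2 -> V=10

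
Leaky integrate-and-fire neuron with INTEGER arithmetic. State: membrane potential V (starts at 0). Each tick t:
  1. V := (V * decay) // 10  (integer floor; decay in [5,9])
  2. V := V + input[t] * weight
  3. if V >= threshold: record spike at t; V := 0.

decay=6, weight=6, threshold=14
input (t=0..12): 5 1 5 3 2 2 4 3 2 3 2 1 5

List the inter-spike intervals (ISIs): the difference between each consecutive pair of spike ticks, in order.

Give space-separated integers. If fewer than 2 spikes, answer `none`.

t=0: input=5 -> V=0 FIRE
t=1: input=1 -> V=6
t=2: input=5 -> V=0 FIRE
t=3: input=3 -> V=0 FIRE
t=4: input=2 -> V=12
t=5: input=2 -> V=0 FIRE
t=6: input=4 -> V=0 FIRE
t=7: input=3 -> V=0 FIRE
t=8: input=2 -> V=12
t=9: input=3 -> V=0 FIRE
t=10: input=2 -> V=12
t=11: input=1 -> V=13
t=12: input=5 -> V=0 FIRE

Answer: 2 1 2 1 1 2 3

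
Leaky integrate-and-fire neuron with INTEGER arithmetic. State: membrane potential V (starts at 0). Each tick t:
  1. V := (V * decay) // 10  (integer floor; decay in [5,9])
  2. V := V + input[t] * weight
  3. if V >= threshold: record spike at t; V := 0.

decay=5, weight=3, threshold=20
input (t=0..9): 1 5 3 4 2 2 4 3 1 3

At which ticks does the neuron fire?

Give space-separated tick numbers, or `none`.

Answer: 3

Derivation:
t=0: input=1 -> V=3
t=1: input=5 -> V=16
t=2: input=3 -> V=17
t=3: input=4 -> V=0 FIRE
t=4: input=2 -> V=6
t=5: input=2 -> V=9
t=6: input=4 -> V=16
t=7: input=3 -> V=17
t=8: input=1 -> V=11
t=9: input=3 -> V=14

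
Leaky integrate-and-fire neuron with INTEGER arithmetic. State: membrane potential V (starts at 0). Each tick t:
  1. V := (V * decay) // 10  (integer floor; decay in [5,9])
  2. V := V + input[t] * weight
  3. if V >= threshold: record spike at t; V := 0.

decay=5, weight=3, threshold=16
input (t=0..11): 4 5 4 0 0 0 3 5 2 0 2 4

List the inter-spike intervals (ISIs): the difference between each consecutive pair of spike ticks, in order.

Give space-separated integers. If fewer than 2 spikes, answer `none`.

Answer: 6

Derivation:
t=0: input=4 -> V=12
t=1: input=5 -> V=0 FIRE
t=2: input=4 -> V=12
t=3: input=0 -> V=6
t=4: input=0 -> V=3
t=5: input=0 -> V=1
t=6: input=3 -> V=9
t=7: input=5 -> V=0 FIRE
t=8: input=2 -> V=6
t=9: input=0 -> V=3
t=10: input=2 -> V=7
t=11: input=4 -> V=15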